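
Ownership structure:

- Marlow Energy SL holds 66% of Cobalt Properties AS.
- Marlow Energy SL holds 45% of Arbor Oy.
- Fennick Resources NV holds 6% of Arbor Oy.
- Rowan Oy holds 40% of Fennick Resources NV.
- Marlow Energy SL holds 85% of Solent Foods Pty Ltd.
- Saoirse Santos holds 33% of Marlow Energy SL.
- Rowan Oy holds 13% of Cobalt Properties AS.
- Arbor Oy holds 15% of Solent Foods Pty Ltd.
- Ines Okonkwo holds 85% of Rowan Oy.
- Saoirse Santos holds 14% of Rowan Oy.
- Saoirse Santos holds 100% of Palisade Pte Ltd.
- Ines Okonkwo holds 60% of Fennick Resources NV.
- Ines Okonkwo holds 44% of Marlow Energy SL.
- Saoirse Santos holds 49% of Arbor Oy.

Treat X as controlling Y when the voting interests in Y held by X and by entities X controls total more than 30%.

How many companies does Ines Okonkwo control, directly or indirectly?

6

Ines holds 44% of Marlow, so Ines controls Marlow.
Ines holds 85% of Rowan, so Ines controls Rowan.
Ines and Rowan together hold 60% + 40% = 100% of Fennick, so Ines controls Fennick.
Fennick and Marlow together hold 6% + 45% = 51% of Arbor, so Ines controls Arbor.
Marlow and Rowan together hold 66% + 13% = 79% of Cobalt, so Ines controls Cobalt.
Arbor and Marlow together hold 15% + 85% = 100% of Solent, so Ines controls Solent.
No other company's threshold is met.
Ines controls 6 companies.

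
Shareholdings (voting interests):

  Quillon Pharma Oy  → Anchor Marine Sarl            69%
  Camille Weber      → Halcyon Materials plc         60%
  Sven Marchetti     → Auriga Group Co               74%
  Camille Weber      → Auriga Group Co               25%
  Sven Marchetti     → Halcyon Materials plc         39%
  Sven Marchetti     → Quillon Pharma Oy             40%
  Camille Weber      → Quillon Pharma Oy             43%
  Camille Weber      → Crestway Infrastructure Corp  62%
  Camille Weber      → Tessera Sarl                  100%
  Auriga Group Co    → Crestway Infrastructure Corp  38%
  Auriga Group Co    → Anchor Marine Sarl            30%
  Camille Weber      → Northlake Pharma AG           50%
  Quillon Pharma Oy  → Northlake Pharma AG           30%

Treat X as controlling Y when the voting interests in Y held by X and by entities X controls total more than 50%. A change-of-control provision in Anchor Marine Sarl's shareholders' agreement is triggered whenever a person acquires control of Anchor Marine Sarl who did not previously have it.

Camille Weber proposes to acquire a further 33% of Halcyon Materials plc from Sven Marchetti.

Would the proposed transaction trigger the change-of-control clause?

The purchase adds only to Camille's holdings (Sven's stake shrinks), so Camille is the only person who could newly come to control Anchor.
Camille holds 100% of Tessera, so Camille controls Tessera.
Camille holds 62% of Crestway, so Camille controls Crestway.
Camille holds 60% of Halcyon, so Camille controls Halcyon.
Neither Camille nor any entity Camille controls holds any voting interest in Anchor.
So before the transaction, Camille does not control Anchor.
After the purchase, Camille's direct stake in Halcyon rises to 60% + 33% = 93%, and Sven's stake falls to 6%.
Camille holds 93% of Halcyon, so Camille controls Halcyon.
After the transaction, neither Camille nor any entity Camille controls holds a voting interest in Anchor, so Camille still does not control it.
No new person acquires control, so the clause is not triggered.

No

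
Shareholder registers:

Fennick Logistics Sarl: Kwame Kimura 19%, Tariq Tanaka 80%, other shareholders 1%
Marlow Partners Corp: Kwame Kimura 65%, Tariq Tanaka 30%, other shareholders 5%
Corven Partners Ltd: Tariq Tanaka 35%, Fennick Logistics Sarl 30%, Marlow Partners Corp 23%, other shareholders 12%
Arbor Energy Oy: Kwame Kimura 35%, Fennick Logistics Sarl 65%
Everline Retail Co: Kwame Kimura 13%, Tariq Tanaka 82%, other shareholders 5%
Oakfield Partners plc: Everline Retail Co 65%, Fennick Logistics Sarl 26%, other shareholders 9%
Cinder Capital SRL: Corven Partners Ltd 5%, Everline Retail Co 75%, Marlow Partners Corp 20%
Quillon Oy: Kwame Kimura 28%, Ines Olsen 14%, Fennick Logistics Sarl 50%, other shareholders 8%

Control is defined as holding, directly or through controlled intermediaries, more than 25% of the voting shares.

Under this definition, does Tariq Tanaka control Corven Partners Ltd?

Tariq holds 30% of Marlow, so Tariq controls Marlow.
Tariq holds 80% of Fennick, so Tariq controls Fennick.
Tariq and Fennick and Marlow together hold 35% + 30% + 23% = 88% of Corven, so Tariq controls Corven.

Yes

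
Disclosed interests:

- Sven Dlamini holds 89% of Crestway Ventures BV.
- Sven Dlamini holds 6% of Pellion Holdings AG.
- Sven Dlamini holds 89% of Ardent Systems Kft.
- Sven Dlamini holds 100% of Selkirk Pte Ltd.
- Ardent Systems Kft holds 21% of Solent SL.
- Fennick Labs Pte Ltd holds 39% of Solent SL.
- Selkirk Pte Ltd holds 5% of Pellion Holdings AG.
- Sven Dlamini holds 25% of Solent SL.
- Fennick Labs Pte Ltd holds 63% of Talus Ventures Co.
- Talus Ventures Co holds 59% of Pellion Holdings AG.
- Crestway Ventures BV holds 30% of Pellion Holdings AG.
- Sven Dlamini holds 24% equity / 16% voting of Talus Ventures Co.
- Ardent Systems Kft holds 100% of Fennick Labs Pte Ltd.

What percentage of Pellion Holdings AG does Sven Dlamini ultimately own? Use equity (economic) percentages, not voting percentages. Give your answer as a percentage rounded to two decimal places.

Sven reaches Pellion along 5 paths.
Via Talus: 24% × 59% = 14.16%.
Via Ardent → Fennick → Talus: 89% × 100% × 63% × 59% = 33.0813%.
Via Crestway: 89% × 30% = 26.7%.
Direct stake: 6% = 6%.
Via Selkirk: 100% × 5% = 5%.
Total: 14.16% + 33.0813% + 26.7% + 6% + 5% = 84.9413%.
Rounded: 84.94%.

84.94%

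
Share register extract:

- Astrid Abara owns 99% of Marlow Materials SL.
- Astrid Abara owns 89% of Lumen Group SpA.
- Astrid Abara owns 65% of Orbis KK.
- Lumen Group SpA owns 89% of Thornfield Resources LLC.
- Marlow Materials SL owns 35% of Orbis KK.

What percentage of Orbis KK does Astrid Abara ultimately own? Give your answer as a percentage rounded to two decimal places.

Astrid reaches Orbis along 2 paths.
Direct stake: 65% = 65%.
Via Marlow: 99% × 35% = 34.65%.
Total: 65% + 34.65% = 99.65%.

99.65%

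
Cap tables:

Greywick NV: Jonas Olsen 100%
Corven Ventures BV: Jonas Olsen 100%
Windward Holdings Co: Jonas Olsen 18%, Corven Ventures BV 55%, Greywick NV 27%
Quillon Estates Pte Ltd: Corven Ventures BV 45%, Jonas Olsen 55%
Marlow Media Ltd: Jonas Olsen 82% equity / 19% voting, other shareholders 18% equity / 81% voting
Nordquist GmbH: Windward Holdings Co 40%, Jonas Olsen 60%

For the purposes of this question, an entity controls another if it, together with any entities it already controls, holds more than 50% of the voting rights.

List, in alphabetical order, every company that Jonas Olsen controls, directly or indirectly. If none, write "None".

Jonas holds 100% of Greywick, so Jonas controls Greywick.
Jonas holds 100% of Corven, so Jonas controls Corven.
Jonas and Corven and Greywick together hold 18% + 55% + 27% = 100% of Windward, so Jonas controls Windward.
Corven and Jonas together hold 45% + 55% = 100% of Quillon, so Jonas controls Quillon.
Windward and Jonas together hold 40% + 60% = 100% of Nordquist, so Jonas controls Nordquist.
No other company's threshold is met.

Corven Ventures BV, Greywick NV, Nordquist GmbH, Quillon Estates Pte Ltd, Windward Holdings Co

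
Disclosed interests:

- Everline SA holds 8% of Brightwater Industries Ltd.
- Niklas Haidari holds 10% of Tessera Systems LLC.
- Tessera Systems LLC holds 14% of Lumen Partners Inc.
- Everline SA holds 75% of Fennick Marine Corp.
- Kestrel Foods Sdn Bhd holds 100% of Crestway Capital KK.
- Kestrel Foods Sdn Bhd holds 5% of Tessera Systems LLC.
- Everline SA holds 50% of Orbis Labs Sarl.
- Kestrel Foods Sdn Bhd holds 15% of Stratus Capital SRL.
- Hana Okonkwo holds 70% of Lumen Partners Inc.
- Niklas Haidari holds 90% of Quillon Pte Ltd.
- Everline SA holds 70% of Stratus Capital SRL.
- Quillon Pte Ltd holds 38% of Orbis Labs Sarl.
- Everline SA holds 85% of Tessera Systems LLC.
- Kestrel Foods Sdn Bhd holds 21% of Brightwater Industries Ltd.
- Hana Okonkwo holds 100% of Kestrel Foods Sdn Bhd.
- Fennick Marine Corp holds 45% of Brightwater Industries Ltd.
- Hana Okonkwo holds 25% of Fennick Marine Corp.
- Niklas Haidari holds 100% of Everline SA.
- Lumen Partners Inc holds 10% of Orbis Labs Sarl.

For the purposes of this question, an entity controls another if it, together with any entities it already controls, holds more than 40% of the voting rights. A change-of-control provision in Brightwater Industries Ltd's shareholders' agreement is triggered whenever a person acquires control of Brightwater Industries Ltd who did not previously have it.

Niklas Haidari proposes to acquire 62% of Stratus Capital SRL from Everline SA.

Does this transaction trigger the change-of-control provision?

The purchase adds only to Niklas's holdings (Everline's stake shrinks), so Niklas is the only person who could newly come to control Brightwater.
Niklas holds 100% of Everline, so Niklas controls Everline.
Everline holds 75% of Fennick, so Niklas controls Fennick.
Everline and Fennick together hold 8% + 45% = 53% of Brightwater, so Niklas controls Brightwater.
So Niklas already controls Brightwater before the transaction.
After the purchase, Niklas holds 62% of Stratus directly, and Everline's stake falls to 8%.
Niklas controlled Brightwater already, so this is not a new person acquiring control; every other person's position is unchanged or reduced.
No new person acquires control, so the clause is not triggered.

No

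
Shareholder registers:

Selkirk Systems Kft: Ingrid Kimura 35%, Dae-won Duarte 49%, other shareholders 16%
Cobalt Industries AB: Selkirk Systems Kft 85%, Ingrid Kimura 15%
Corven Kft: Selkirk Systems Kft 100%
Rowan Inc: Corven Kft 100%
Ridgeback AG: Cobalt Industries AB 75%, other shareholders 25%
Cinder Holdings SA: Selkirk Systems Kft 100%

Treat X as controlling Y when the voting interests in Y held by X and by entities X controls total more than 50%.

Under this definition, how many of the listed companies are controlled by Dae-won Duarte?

0

Dae-won's largest direct stake is 49% in Selkirk, which does not meet the threshold.
Dae-won controls 0 companies.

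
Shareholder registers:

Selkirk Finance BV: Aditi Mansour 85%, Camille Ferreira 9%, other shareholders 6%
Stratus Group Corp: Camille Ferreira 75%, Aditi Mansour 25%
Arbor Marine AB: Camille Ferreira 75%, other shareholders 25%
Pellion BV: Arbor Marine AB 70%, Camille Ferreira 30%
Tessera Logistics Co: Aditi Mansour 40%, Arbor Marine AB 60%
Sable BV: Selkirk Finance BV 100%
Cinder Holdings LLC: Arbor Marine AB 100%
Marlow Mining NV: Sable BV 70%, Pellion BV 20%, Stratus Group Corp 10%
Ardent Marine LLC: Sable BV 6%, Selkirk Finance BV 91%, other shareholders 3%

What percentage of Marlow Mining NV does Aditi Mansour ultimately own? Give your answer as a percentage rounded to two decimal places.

62.00%

Aditi reaches Marlow along 2 paths.
Via Selkirk → Sable: 85% × 100% × 70% = 59.5%.
Via Stratus: 25% × 10% = 2.5%.
Total: 59.5% + 2.5% = 62%.
Rounded: 62.00%.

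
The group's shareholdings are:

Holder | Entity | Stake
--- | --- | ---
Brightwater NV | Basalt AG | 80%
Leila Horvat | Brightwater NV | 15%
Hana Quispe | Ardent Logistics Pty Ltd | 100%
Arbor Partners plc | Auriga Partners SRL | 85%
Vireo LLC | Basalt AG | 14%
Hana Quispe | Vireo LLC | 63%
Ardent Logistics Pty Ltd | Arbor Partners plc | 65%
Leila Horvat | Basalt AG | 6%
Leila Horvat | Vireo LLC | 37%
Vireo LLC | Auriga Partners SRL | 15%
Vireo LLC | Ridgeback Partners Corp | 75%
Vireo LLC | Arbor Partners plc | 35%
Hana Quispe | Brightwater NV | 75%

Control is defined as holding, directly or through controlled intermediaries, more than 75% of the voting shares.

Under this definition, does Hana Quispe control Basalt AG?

No

Hana holds 100% of Ardent, so Hana controls Ardent.
Neither Hana nor any entity Hana controls holds any voting interest in Basalt.
So Hana does not control Basalt.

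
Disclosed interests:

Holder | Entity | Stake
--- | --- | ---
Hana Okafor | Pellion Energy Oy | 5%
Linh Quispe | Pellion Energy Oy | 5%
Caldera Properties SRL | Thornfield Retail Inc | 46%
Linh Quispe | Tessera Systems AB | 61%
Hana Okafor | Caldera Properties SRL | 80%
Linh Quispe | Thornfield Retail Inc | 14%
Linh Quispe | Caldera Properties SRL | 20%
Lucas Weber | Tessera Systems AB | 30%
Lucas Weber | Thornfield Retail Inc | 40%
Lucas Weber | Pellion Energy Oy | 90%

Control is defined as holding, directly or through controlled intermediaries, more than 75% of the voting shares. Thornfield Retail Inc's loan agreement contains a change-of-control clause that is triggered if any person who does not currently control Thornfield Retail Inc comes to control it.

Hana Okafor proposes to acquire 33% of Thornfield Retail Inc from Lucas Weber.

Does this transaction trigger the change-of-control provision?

The purchase adds only to Hana's holdings (Lucas's stake shrinks), so Hana is the only person who could newly come to control Thornfield.
Hana holds 80% of Caldera, so Hana controls Caldera.
In Thornfield, Hana's side holds only 46%, not > 75%.
So before the transaction, Hana does not control Thornfield.
After the purchase, Hana holds 33% of Thornfield directly, and Lucas's stake falls to 7%.
Caldera and Hana together hold 46% + 33% = 79% of Thornfield, so Hana controls Thornfield.
Hana did not control Thornfield before and does after, so the clause is triggered.

Yes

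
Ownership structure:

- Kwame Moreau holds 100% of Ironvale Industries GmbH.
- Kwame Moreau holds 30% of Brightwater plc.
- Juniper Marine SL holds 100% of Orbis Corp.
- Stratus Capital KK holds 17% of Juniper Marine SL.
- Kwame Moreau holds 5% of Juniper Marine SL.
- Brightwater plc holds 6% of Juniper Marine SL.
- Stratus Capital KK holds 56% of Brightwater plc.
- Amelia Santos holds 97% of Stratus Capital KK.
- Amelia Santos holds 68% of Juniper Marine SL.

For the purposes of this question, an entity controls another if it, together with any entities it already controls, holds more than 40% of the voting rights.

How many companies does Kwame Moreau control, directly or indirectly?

Kwame holds 100% of Ironvale, so Kwame controls Ironvale.
No other company's threshold is met.
Kwame controls 1 company.

1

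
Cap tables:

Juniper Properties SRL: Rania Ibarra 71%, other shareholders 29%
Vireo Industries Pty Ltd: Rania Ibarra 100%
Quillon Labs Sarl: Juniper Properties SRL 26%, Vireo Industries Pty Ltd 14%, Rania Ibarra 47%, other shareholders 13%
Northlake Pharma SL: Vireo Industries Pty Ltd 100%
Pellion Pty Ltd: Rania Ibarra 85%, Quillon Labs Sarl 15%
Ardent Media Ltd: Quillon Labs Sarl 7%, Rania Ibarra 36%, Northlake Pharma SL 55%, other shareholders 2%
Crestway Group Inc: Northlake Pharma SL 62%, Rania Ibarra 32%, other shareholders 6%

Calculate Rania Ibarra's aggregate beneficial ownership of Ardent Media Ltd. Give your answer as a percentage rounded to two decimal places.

96.56%

Rania reaches Ardent along 5 paths.
Via Juniper → Quillon: 71% × 26% × 7% = 1.2922%.
Via Vireo → Quillon: 100% × 14% × 7% = 0.98%.
Via Quillon: 47% × 7% = 3.29%.
Direct stake: 36% = 36%.
Via Vireo → Northlake: 100% × 100% × 55% = 55%.
Total: 1.2922% + 0.98% + 3.29% + 36% + 55% = 96.5622%.
Rounded: 96.56%.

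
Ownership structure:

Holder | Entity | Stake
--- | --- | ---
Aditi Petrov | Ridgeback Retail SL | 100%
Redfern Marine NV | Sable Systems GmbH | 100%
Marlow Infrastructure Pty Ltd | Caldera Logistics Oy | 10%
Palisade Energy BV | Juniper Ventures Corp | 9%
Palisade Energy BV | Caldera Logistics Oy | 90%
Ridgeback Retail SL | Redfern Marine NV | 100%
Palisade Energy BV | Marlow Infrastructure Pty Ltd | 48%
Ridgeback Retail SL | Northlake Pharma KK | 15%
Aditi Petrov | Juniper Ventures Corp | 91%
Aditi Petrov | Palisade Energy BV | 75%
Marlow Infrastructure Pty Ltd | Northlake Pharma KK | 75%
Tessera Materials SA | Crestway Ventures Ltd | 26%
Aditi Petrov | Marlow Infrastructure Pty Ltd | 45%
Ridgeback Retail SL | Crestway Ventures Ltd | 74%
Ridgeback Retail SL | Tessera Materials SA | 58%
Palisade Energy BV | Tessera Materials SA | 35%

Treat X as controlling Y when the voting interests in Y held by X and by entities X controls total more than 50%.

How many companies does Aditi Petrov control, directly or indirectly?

Aditi holds 100% of Ridgeback, so Aditi controls Ridgeback.
Aditi holds 75% of Palisade, so Aditi controls Palisade.
Aditi and Palisade together hold 45% + 48% = 93% of Marlow, so Aditi controls Marlow.
Palisade and Aditi together hold 9% + 91% = 100% of Juniper, so Aditi controls Juniper.
Ridgeback and Palisade together hold 58% + 35% = 93% of Tessera, so Aditi controls Tessera.
Marlow and Ridgeback together hold 75% + 15% = 90% of Northlake, so Aditi controls Northlake.
Tessera and Ridgeback together hold 26% + 74% = 100% of Crestway, so Aditi controls Crestway.
Ridgeback holds 100% of Redfern, so Aditi controls Redfern.
Redfern holds 100% of Sable, so Aditi controls Sable.
Marlow and Palisade together hold 10% + 90% = 100% of Caldera, so Aditi controls Caldera.
Aditi controls 10 companies.

10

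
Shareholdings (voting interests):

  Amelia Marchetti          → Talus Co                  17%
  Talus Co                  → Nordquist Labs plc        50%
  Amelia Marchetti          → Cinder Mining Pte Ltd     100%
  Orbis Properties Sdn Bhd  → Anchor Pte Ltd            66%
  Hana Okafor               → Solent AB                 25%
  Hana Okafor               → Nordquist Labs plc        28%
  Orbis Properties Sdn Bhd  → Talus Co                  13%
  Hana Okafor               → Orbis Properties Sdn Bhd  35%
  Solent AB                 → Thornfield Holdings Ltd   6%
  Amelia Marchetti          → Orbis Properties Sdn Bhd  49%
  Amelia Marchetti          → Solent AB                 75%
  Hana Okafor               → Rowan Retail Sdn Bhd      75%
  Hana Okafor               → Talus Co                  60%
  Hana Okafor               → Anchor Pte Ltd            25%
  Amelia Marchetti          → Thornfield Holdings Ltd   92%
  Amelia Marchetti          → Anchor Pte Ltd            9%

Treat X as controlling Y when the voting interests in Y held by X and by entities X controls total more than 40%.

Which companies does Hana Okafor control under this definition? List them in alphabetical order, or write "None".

Hana holds 60% of Talus, so Hana controls Talus.
Hana holds 75% of Rowan, so Hana controls Rowan.
Hana and Talus together hold 28% + 50% = 78% of Nordquist, so Hana controls Nordquist.
No other company's threshold is met.

Nordquist Labs plc, Rowan Retail Sdn Bhd, Talus Co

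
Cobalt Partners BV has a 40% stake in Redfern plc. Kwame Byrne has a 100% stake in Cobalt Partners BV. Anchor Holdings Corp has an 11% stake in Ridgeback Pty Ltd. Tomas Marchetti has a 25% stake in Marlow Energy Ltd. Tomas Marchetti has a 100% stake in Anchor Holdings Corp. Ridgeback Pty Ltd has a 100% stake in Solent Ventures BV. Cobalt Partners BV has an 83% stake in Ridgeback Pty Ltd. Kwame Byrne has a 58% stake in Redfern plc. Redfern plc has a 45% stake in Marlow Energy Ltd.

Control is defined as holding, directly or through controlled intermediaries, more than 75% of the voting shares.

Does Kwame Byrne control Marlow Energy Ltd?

No

Kwame holds 100% of Cobalt, so Kwame controls Cobalt.
Kwame and Cobalt together hold 58% + 40% = 98% of Redfern, so Kwame controls Redfern.
Cobalt holds 83% of Ridgeback, so Kwame controls Ridgeback.
Ridgeback holds 100% of Solent, so Kwame controls Solent.
In Marlow, Kwame's side holds only 45%, not > 75%.
So Kwame does not control Marlow.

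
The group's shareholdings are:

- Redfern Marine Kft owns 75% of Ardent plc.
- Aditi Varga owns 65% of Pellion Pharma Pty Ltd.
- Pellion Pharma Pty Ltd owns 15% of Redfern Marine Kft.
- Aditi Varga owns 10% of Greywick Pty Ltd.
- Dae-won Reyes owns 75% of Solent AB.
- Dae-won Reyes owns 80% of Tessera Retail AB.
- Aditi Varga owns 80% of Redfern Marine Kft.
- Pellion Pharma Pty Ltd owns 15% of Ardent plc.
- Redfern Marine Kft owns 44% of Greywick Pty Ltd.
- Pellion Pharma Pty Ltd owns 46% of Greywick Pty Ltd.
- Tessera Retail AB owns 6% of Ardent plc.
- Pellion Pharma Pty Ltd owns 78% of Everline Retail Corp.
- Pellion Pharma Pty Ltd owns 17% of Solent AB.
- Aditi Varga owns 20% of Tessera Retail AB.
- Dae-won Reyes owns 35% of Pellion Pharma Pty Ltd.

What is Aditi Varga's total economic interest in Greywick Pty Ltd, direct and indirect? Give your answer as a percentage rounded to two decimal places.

Aditi reaches Greywick along 4 paths.
Via Pellion: 65% × 46% = 29.9%.
Direct stake: 10% = 10%.
Via Pellion → Redfern: 65% × 15% × 44% = 4.29%.
Via Redfern: 80% × 44% = 35.2%.
Total: 29.9% + 10% + 4.29% + 35.2% = 79.39%.

79.39%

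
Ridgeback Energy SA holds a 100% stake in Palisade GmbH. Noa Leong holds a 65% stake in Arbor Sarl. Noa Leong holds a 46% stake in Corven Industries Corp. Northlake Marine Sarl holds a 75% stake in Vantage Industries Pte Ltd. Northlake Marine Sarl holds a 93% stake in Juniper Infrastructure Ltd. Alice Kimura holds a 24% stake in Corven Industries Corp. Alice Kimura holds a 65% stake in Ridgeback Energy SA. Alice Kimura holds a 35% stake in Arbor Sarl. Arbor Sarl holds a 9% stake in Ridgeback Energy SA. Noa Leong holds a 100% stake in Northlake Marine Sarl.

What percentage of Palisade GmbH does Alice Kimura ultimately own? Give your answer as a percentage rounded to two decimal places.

Alice reaches Palisade along 2 paths.
Via Arbor → Ridgeback: 35% × 9% × 100% = 3.15%.
Via Ridgeback: 65% × 100% = 65%.
Total: 3.15% + 65% = 68.15%.

68.15%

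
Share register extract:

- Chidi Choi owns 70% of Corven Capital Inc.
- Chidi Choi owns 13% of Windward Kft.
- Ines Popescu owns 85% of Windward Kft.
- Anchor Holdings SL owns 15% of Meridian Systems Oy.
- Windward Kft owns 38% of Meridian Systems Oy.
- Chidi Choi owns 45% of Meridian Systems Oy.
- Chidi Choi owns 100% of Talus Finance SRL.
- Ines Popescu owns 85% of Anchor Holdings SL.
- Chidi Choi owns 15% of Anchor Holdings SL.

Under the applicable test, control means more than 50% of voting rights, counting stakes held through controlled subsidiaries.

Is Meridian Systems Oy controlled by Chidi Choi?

Chidi holds 100% of Talus, so Chidi controls Talus.
Chidi holds 70% of Corven, so Chidi controls Corven.
In Meridian, Chidi's side holds only 45%, not > 50%.
So Chidi does not control Meridian.

No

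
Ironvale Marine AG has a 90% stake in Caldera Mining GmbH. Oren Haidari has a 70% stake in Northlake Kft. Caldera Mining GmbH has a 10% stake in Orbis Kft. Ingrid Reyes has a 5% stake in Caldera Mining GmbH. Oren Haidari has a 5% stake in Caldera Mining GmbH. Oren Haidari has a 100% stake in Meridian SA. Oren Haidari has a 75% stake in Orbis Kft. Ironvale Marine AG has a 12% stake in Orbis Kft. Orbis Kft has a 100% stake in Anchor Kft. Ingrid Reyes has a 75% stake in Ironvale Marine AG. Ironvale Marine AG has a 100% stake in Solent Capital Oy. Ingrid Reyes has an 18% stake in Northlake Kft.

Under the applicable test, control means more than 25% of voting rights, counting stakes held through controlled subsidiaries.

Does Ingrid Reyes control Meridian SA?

No

Ingrid holds 75% of Ironvale, so Ingrid controls Ironvale.
Ironvale and Ingrid together hold 90% + 5% = 95% of Caldera, so Ingrid controls Caldera.
Ironvale holds 100% of Solent, so Ingrid controls Solent.
Neither Ingrid nor any entity Ingrid controls holds any voting interest in Meridian.
So Ingrid does not control Meridian.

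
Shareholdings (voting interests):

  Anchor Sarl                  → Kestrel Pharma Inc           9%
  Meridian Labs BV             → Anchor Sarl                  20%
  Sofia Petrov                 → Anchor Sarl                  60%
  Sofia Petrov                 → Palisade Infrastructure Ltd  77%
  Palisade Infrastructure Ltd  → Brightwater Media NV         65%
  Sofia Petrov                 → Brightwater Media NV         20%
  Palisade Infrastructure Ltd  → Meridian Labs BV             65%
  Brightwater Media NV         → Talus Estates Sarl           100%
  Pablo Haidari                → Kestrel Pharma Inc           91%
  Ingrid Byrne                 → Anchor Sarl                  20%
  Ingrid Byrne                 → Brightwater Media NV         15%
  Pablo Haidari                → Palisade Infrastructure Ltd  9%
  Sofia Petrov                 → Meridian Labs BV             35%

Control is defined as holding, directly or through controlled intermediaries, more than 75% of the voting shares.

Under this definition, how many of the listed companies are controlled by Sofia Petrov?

5

Sofia holds 77% of Palisade, so Sofia controls Palisade.
Sofia and Palisade together hold 35% + 65% = 100% of Meridian, so Sofia controls Meridian.
Palisade and Sofia together hold 65% + 20% = 85% of Brightwater, so Sofia controls Brightwater.
Sofia and Meridian together hold 60% + 20% = 80% of Anchor, so Sofia controls Anchor.
Brightwater holds 100% of Talus, so Sofia controls Talus.
No other company's threshold is met.
Sofia controls 5 companies.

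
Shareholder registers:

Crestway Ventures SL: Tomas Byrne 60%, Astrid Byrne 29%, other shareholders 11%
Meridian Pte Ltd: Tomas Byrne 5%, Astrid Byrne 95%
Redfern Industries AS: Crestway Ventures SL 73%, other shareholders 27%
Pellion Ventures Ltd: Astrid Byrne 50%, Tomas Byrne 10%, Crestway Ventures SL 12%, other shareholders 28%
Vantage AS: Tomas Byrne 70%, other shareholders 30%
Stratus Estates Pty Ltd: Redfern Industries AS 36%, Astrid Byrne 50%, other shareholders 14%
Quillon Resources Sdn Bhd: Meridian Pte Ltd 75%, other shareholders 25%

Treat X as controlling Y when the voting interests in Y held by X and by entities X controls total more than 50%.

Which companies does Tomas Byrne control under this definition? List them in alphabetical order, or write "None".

Crestway Ventures SL, Redfern Industries AS, Vantage AS

Tomas holds 60% of Crestway, so Tomas controls Crestway.
Crestway holds 73% of Redfern, so Tomas controls Redfern.
Tomas holds 70% of Vantage, so Tomas controls Vantage.
No other company's threshold is met.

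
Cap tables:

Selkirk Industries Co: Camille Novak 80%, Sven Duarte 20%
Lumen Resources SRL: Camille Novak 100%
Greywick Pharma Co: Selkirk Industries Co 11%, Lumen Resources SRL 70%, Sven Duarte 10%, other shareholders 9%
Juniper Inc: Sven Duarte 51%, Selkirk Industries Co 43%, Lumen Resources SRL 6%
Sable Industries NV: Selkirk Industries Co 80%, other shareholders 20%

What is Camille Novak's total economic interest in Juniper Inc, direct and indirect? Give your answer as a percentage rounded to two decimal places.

40.40%

Camille reaches Juniper along 2 paths.
Via Selkirk: 80% × 43% = 34.4%.
Via Lumen: 100% × 6% = 6%.
Total: 34.4% + 6% = 40.4%.
Rounded: 40.40%.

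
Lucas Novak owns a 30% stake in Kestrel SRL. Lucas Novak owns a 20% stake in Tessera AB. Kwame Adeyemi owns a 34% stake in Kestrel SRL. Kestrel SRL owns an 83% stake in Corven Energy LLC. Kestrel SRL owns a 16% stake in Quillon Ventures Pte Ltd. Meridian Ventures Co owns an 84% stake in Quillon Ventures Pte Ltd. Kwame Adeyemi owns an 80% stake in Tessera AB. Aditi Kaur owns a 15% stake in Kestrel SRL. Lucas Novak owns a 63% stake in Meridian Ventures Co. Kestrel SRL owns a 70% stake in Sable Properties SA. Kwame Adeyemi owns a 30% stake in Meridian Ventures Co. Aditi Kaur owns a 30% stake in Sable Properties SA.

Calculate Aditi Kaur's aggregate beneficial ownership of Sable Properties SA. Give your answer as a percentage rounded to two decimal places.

40.50%

Aditi reaches Sable along 2 paths.
Via Kestrel: 15% × 70% = 10.5%.
Direct stake: 30% = 30%.
Total: 10.5% + 30% = 40.5%.
Rounded: 40.50%.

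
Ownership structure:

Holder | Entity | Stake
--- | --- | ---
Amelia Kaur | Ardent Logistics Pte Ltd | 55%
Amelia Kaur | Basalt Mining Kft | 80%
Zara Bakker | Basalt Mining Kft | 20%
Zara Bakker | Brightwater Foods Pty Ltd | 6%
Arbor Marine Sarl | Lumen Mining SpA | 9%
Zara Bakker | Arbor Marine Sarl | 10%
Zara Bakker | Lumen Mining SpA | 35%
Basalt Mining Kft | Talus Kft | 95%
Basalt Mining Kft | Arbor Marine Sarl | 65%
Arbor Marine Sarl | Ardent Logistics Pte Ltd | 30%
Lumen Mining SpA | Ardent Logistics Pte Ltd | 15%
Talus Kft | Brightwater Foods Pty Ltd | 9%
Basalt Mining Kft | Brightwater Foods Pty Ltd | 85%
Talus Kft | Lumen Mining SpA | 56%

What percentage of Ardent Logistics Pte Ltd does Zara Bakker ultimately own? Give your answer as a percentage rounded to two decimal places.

Zara reaches Ardent along 6 paths.
Via Arbor: 10% × 30% = 3%.
Via Basalt → Arbor: 20% × 65% × 30% = 3.9%.
Via Arbor → Lumen: 10% × 9% × 15% = 0.135%.
Via Basalt → Arbor → Lumen: 20% × 65% × 9% × 15% = 0.1755%.
Via Basalt → Talus → Lumen: 20% × 95% × 56% × 15% = 1.596%.
Via Lumen: 35% × 15% = 5.25%.
Total: 3% + 3.9% + 0.135% + 0.1755% + 1.596% + 5.25% = 14.0565%.
Rounded: 14.06%.

14.06%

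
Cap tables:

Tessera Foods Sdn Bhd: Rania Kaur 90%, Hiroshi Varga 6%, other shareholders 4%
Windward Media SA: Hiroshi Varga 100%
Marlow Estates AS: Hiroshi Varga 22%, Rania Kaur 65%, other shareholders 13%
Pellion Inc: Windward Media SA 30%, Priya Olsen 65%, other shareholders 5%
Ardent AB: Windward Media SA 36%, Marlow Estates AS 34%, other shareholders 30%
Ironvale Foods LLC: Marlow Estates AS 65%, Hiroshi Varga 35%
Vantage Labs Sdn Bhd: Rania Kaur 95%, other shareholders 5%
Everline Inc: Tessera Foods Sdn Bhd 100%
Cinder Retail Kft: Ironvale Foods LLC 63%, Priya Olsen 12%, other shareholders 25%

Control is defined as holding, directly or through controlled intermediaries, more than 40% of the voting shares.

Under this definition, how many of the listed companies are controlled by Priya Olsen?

Priya holds 65% of Pellion, so Priya controls Pellion.
No other company's threshold is met.
Priya controls 1 company.

1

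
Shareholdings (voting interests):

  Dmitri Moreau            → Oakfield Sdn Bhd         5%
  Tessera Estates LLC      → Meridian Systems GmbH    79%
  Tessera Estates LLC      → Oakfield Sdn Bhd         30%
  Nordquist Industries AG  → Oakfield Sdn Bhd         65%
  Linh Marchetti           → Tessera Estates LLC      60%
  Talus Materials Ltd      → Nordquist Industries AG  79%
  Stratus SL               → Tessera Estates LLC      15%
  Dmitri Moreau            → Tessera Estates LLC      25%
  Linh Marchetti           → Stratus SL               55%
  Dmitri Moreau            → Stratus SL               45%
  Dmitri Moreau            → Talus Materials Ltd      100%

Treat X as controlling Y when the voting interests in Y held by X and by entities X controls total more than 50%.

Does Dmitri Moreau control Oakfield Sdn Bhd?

Yes

Dmitri holds 100% of Talus, so Dmitri controls Talus.
Talus holds 79% of Nordquist, so Dmitri controls Nordquist.
Nordquist and Dmitri together hold 65% + 5% = 70% of Oakfield, so Dmitri controls Oakfield.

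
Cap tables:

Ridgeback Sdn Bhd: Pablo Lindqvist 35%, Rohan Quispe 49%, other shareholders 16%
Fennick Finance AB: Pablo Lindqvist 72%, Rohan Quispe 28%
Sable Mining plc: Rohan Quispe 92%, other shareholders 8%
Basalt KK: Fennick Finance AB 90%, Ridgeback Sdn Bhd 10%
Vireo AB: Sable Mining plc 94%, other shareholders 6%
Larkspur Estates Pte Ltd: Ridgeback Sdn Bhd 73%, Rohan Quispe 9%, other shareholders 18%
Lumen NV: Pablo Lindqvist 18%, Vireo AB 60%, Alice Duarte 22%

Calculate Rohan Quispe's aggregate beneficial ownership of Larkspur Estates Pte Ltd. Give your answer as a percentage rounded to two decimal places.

44.77%

Rohan reaches Larkspur along 2 paths.
Via Ridgeback: 49% × 73% = 35.77%.
Direct stake: 9% = 9%.
Total: 35.77% + 9% = 44.77%.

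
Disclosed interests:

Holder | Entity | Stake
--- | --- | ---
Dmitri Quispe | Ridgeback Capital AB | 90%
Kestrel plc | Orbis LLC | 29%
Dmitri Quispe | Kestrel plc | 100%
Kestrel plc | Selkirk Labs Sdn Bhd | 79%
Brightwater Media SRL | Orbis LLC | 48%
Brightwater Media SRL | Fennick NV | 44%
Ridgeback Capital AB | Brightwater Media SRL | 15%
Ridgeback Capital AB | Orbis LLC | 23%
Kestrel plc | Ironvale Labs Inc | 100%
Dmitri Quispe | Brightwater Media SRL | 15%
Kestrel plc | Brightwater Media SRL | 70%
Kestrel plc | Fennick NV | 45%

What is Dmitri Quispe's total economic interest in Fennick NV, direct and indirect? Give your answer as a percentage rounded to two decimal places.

88.34%

Dmitri reaches Fennick along 4 paths.
Via Kestrel: 100% × 45% = 45%.
Via Brightwater: 15% × 44% = 6.6%.
Via Kestrel → Brightwater: 100% × 70% × 44% = 30.8%.
Via Ridgeback → Brightwater: 90% × 15% × 44% = 5.94%.
Total: 45% + 6.6% + 30.8% + 5.94% = 88.34%.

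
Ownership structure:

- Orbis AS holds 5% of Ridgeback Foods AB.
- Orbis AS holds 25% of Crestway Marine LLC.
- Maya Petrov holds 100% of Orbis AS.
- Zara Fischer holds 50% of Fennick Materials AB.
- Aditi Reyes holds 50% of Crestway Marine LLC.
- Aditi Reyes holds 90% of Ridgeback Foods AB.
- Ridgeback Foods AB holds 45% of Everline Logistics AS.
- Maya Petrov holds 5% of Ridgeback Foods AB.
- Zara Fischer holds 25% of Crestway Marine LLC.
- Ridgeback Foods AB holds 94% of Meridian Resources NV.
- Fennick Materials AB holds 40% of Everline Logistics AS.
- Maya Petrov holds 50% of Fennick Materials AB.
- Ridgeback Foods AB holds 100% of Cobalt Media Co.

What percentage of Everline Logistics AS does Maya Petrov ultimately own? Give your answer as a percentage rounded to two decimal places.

Maya reaches Everline along 3 paths.
Via Ridgeback: 5% × 45% = 2.25%.
Via Orbis → Ridgeback: 100% × 5% × 45% = 2.25%.
Via Fennick: 50% × 40% = 20%.
Total: 2.25% + 2.25% + 20% = 24.5%.
Rounded: 24.50%.

24.50%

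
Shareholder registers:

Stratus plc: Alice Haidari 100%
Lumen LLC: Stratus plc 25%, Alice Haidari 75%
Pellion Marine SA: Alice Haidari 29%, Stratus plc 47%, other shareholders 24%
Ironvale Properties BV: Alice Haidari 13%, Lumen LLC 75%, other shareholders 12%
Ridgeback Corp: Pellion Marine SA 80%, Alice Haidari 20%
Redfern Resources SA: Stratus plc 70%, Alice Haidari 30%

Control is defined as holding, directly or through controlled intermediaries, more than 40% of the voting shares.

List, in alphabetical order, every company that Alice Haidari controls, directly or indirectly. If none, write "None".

Ironvale Properties BV, Lumen LLC, Pellion Marine SA, Redfern Resources SA, Ridgeback Corp, Stratus plc

Alice holds 100% of Stratus, so Alice controls Stratus.
Stratus and Alice together hold 25% + 75% = 100% of Lumen, so Alice controls Lumen.
Alice and Stratus together hold 29% + 47% = 76% of Pellion, so Alice controls Pellion.
Alice and Lumen together hold 13% + 75% = 88% of Ironvale, so Alice controls Ironvale.
Pellion and Alice together hold 80% + 20% = 100% of Ridgeback, so Alice controls Ridgeback.
Stratus and Alice together hold 70% + 30% = 100% of Redfern, so Alice controls Redfern.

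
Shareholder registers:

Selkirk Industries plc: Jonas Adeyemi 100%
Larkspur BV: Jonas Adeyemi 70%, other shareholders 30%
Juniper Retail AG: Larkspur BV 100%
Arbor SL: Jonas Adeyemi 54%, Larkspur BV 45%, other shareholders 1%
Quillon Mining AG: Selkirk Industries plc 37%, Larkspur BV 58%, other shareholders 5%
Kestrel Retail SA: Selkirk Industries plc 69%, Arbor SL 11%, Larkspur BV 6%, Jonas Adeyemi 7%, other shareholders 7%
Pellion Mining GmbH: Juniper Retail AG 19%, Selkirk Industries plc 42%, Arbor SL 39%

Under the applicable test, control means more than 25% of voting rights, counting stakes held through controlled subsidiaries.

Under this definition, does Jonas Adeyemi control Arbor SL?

Yes

Jonas holds 70% of Larkspur, so Jonas controls Larkspur.
Jonas and Larkspur together hold 54% + 45% = 99% of Arbor, so Jonas controls Arbor.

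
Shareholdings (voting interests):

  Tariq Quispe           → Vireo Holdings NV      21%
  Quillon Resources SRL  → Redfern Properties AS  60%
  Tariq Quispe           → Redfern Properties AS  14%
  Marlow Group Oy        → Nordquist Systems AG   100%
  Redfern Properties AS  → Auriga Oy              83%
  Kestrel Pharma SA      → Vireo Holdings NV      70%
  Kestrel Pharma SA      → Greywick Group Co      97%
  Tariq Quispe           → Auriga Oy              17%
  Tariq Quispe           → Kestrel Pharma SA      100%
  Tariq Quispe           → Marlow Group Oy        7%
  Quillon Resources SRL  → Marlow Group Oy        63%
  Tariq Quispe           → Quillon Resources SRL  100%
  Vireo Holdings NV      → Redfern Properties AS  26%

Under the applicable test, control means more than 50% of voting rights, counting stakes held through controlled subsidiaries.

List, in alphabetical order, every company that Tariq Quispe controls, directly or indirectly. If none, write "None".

Tariq holds 100% of Kestrel, so Tariq controls Kestrel.
Tariq holds 100% of Quillon, so Tariq controls Quillon.
Tariq and Quillon together hold 7% + 63% = 70% of Marlow, so Tariq controls Marlow.
Tariq and Kestrel together hold 21% + 70% = 91% of Vireo, so Tariq controls Vireo.
Kestrel holds 97% of Greywick, so Tariq controls Greywick.
Vireo and Tariq and Quillon together hold 26% + 14% + 60% = 100% of Redfern, so Tariq controls Redfern.
Marlow holds 100% of Nordquist, so Tariq controls Nordquist.
Tariq and Redfern together hold 17% + 83% = 100% of Auriga, so Tariq controls Auriga.

Auriga Oy, Greywick Group Co, Kestrel Pharma SA, Marlow Group Oy, Nordquist Systems AG, Quillon Resources SRL, Redfern Properties AS, Vireo Holdings NV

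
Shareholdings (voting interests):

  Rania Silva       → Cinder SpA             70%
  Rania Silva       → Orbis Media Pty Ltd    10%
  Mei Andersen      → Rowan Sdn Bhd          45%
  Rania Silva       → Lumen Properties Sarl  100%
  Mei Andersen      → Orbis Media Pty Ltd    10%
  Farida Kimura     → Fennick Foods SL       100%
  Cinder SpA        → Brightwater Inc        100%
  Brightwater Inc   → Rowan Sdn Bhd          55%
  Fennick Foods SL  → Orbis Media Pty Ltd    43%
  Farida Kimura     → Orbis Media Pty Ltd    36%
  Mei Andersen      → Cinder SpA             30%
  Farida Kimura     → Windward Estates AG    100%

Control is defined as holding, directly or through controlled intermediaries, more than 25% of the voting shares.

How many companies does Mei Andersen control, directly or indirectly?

Mei holds 30% of Cinder, so Mei controls Cinder.
Cinder holds 100% of Brightwater, so Mei controls Brightwater.
Brightwater and Mei together hold 55% + 45% = 100% of Rowan, so Mei controls Rowan.
No other company's threshold is met.
Mei controls 3 companies.

3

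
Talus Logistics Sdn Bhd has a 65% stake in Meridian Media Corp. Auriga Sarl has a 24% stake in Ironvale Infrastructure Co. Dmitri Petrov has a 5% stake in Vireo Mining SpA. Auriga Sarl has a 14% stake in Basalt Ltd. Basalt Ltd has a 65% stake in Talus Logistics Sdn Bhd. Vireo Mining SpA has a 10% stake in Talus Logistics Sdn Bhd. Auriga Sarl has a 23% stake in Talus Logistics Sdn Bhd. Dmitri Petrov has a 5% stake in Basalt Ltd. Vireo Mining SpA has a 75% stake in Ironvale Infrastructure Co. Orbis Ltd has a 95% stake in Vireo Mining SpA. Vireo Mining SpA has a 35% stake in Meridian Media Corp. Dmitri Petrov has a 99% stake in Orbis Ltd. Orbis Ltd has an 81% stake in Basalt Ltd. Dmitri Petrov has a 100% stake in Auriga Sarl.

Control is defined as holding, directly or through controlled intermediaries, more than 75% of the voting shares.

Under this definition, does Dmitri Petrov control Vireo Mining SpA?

Yes

Dmitri holds 99% of Orbis, so Dmitri controls Orbis.
Orbis and Dmitri together hold 95% + 5% = 100% of Vireo, so Dmitri controls Vireo.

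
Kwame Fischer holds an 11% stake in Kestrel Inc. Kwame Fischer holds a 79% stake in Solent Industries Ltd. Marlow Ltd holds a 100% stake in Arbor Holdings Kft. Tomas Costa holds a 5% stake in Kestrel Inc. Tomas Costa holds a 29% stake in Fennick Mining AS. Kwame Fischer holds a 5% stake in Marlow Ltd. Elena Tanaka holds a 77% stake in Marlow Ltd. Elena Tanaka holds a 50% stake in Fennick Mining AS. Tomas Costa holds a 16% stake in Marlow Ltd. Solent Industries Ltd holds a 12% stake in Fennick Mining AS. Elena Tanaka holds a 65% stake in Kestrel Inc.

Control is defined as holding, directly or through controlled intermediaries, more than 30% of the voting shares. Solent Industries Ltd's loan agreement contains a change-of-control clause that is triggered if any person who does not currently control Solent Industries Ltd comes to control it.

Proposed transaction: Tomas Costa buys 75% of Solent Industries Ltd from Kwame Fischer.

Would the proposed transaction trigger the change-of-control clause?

Yes

The purchase adds only to Tomas's holdings (Kwame's stake shrinks), so Tomas is the only person who could newly come to control Solent.
Tomas's largest direct stake is 29% in Fennick, which does not meet the threshold, so Tomas controls no company.
Neither Tomas nor any entity Tomas controls holds any voting interest in Solent.
So before the transaction, Tomas does not control Solent.
After the purchase, Tomas holds 75% of Solent directly, and Kwame's stake falls to 4%.
Tomas holds 75% of Solent, so Tomas controls Solent.
Tomas did not control Solent before and does after, so the clause is triggered.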